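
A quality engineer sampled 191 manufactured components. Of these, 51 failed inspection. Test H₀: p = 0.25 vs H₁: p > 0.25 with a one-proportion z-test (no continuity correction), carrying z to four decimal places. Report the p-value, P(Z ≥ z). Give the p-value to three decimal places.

Sample proportion p̂ = 51/191 = 0.26702.
Null standard error: √(0.25·0.75/191) = √0.000981675 = 0.031332.
Test statistic (full precision, shown to 4 dp): z = (51/191 − 0.25)/SE₀ ≈ 0.5431.
From the standard normal, P(Z ≥ z) = 0.294.

p-value = 0.294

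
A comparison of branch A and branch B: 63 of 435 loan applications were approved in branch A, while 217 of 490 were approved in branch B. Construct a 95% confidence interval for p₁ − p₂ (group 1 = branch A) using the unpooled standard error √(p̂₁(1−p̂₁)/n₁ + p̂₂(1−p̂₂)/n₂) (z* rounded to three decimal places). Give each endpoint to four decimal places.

p̂₁ = 63/435 = 0.14483, p̂₂ = 217/490 = 0.44286; p̂₁ − p̂₂ = -0.29803.
Unpooled SE = √(p̂₁(1−p̂₁)/n₁ + p̂₂(1−p̂₂)/n₂) = √(0.000284719 + 0.000503540) = 0.028076.
z* = 1.960 at the 95% level. Margin = 1.960·0.028076 = 0.05503.
CI: -0.29803 ± 0.05503 = (-0.3531, -0.2430).

(-0.3531, -0.2430)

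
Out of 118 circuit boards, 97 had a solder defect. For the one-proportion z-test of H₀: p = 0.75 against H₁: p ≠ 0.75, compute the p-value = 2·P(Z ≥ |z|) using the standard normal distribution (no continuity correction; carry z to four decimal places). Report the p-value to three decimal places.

With x = 97 successes in n = 118, p̂ = 0.82203.
Under H₀, SE = √(p₀(1−p₀)/n) = √(0.75·0.25/118) = √0.001588983 = 0.039862.
Test statistic (full precision, shown to 4 dp): z = (97/118 − 0.75)/SE₀ ≈ 1.8071.
From the standard normal, 2·P(Z ≥ |z|) = 0.071.

p-value = 0.071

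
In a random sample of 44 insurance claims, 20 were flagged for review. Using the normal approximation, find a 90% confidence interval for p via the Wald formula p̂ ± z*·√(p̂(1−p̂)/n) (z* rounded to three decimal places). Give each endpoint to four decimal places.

(0.3311, 0.5780)

The sample proportion is 20/44 = 0.45455.
SE(p̂) = √(0.45455·0.54545/44) = 0.075066.
For 90% confidence, z* = 1.645.
Margin of error: 1.645 × 0.075066 = 0.12348.
CI: 0.45455 ± 0.12348 = (0.3311, 0.5780).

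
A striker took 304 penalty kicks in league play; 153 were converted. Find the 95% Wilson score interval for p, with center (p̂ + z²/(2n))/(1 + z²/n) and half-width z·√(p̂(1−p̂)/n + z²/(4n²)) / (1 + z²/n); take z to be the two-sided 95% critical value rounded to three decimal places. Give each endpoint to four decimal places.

(0.4474, 0.5591)

p̂ = 153/304 = 0.50329; z = 1.960, so z² = 3.841600.
Denominator 1 + z²/n = 1 + 3.841600/304 = 1.012637.
Center = (0.50329 + 0.006318)/1.012637 = 0.50325.
Radicand: p̂(1−p̂)/n + z²/(4n²) = 0.000822333 + 0.000010392 = 0.000832725.
Half-width = 1.960·√0.000832725/1.012637 = 0.05585.
Interval: 0.50325 ± 0.05585 → (0.4474, 0.5591).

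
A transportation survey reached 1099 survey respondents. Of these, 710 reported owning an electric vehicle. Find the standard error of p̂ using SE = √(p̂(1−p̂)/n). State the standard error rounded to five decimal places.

Sample proportion p̂ = 710/1099 = 0.64604.
p̂(1−p̂) = 0.64604·0.35396 = 0.228672.
SE = √(0.228672/1099) = √0.000208073 = 0.01442.

SE = 0.01442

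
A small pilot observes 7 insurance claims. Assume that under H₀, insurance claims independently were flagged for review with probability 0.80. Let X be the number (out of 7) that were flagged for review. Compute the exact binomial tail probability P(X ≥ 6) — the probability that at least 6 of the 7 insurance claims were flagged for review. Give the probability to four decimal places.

P = 0.5767

X is binomial with n = 7 and p = 0.80.
P(X ≥ 6) = C(7,6)·0.80^6·0.20^1 + C(7,7)·0.80^7·0.20^0.
= 0.367002 + 0.209715 = 0.5767.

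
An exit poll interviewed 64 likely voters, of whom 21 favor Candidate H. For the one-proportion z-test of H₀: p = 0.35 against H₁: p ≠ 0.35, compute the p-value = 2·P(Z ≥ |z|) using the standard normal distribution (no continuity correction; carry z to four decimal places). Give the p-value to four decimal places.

Sample proportion p̂ = 21/64 = 0.32812.
SE₀ = √(0.35·0.65/64) = 0.059621.
Test statistic (full precision, shown to 4 dp): z = (21/64 − 0.35)/SE₀ ≈ -0.3669.
From the standard normal, 2·P(Z ≥ |z|) = 0.7137.

p-value = 0.7137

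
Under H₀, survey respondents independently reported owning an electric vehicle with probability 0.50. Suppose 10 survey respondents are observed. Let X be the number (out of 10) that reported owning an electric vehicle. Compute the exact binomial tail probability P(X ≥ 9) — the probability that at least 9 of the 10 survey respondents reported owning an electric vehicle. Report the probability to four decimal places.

X ~ Binomial(n=10, p=0.50).
P(X ≥ 9) = C(10,9)·0.50^9·0.50^1 + C(10,10)·0.50^10·0.50^0.
= 0.009766 + 0.000977 = 0.0107.

P = 0.0107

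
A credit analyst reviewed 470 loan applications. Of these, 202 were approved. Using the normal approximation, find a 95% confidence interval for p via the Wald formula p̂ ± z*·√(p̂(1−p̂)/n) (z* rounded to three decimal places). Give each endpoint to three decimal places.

(0.385, 0.475)

With x = 202 successes in n = 470, p̂ = 0.42979.
SE = √(p̂(1−p̂)/n) = √(0.245070/470) = 0.022835.
The 95% critical value is z* = 1.960.
Margin of error: 1.960 × 0.022835 = 0.04476.
Interval: 0.42979 ± 0.04476 → (0.385, 0.475).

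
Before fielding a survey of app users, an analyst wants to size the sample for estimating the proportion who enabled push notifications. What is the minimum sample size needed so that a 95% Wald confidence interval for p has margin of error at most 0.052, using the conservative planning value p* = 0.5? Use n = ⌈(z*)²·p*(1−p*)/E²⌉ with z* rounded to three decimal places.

For 95% confidence, z* = 1.960.
p*(1−p*) = 0.50·0.50 = 0.2500.
(z*)²·p*(1−p*)/E² = 3.841600·0.2500/0.002704 = 355.178.
Rounding up, n = 356.

n = 356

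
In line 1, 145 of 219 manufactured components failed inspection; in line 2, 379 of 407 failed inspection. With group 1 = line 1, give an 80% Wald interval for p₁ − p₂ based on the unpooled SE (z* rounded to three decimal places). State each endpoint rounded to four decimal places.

p̂₁ = 145/219 = 0.66210, p̂₂ = 379/407 = 0.93120; p̂₁ − p̂₂ = -0.26910.
SE = √(0.001021568 + 0.000157403) = √0.001178971 = 0.034336.
For 80% confidence, z* = 1.282. Margin = 1.282·0.034336 = 0.04402.
CI: -0.26910 ± 0.04402 = (-0.3131, -0.2251).

(-0.3131, -0.2251)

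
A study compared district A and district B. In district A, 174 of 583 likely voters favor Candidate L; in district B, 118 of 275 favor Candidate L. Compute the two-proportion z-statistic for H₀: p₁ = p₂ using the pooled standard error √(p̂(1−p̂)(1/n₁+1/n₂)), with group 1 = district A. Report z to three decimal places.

p̂₁ = 174/583 = 0.29846, p̂₂ = 118/275 = 0.42909.
Pooled p̂ = (174+118)/(583+275) = 292/858 = 0.34033.
Pooled SE = √[0.2245043·0.00535163] ≈ 0.034662.
z = -0.13063/0.034662 = -3.769.

z = -3.769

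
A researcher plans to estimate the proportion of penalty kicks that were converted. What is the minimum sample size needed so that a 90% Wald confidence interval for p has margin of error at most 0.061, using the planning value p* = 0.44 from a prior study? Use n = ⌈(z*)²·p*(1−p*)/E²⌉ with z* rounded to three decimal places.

n = 180

For 90% confidence, z* = 1.645.
p*(1−p*) = 0.44·0.56 = 0.2464.
Required n before rounding: 2.706025 × 0.2464 / 0.061² = 179.190.
Rounding up, n = 180.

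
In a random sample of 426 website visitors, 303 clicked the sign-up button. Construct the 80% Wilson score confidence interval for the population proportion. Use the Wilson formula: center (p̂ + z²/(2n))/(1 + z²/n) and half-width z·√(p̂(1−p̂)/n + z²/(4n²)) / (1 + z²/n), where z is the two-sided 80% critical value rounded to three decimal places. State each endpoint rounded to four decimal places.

(0.6824, 0.7386)

Here p̂ = 303/426 = 0.71127 and z = 1.282 (z² = 1.643524).
1 + z²/n = 1.003858.
Center = (0.71127 + 0.001929)/1.003858 = 0.71046.
Radicand: p̂(1−p̂)/n + z²/(4n²) = 0.000482080 + 0.000002264 = 0.000484344.
Half-width = z·√(radicand)/denom = 1.282·0.022008/1.003858 = 0.02811.
CI: 0.71046 ± 0.02811 = (0.6824, 0.7386).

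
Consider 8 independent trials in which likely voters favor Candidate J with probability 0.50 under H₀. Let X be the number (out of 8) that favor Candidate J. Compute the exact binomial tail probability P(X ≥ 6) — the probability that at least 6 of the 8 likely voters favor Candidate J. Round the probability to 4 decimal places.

X is binomial with n = 8 and p = 0.50.
P(X ≥ 6) = C(8,6)·0.50^6·0.50^2 + C(8,7)·0.50^7·0.50^1 + C(8,8)·0.50^8·0.50^0.
= 0.109375 + 0.031250 + 0.003906 = 0.1445.

P = 0.1445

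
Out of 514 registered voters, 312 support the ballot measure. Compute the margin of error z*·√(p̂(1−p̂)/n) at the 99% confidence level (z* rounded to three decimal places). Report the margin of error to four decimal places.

ME = 0.0555

The sample proportion is 312/514 = 0.60700.
SE(p̂) = √(0.60700·0.39300/514) = 0.021543.
For 99% confidence, z* = 2.576.
ME = 2.576·0.021543 = 0.0555.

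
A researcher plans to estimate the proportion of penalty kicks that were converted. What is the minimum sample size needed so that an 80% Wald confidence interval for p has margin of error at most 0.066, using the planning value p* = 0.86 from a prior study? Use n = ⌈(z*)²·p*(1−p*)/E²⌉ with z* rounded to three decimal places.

For 80% confidence, z* = 1.282.
p*(1−p*) = 0.86·0.14 = 0.1204.
Required n before rounding: 1.643524 × 0.1204 / 0.066² = 45.427.
Rounding up, n = 46.

n = 46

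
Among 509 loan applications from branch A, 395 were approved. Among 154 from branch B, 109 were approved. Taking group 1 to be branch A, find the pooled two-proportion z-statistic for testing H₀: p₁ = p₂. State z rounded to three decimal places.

p̂₁ = 395/509 = 0.77603, p̂₂ = 109/154 = 0.70779.
Pooled p̂ = (395+109)/(509+154) = 504/663 = 0.76018.
SE = √[p̂(1−p̂)(1/n₁+1/n₂)] = √[0.76018·0.23982·(1/509+1/154)] ≈ 0.039268.
z = (p̂₁ − p̂₂)/SE = (0.77603 − 0.70779)/0.039268 = 0.06824/0.039268 = 1.738.

z = 1.738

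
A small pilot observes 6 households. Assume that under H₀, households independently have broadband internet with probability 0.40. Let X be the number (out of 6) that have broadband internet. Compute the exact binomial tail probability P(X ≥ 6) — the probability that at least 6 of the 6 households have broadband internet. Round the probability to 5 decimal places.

P = 0.00410

X ~ Binomial(n=6, p=0.40).
P(X ≥ 6) = C(6,6)·0.40^6·0.60^0.
= 0.004096 = 0.00410.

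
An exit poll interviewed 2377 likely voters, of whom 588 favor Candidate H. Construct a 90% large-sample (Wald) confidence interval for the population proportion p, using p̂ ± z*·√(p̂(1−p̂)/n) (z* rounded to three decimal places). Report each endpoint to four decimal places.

(0.2328, 0.2619)

p̂ = 588/2377 = 0.24737.
SE(p̂) = √(0.24737·0.75263/2377) = 0.008850.
z* = 1.645 at the 90% level.
Margin of error: 1.645 × 0.008850 = 0.01456.
So the interval runs from 0.2328 to 0.2619.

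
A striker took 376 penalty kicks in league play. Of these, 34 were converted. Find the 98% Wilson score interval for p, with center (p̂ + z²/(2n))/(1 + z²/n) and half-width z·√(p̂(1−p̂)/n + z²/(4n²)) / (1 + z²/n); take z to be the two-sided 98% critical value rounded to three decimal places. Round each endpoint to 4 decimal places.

p̂ = 34/376 = 0.09043; z = 2.326, so z² = 5.410276.
1 + z²/n = 1.014389.
Center = (0.09043 + 0.007195)/1.014389 = 0.09624.
Radicand: p̂(1−p̂)/n + z²/(4n²) = 0.000218747 + 0.000009567 = 0.000228314.
Half-width = 2.326·√0.000228314/1.014389 = 0.03465.
Interval: 0.09624 ± 0.03465 → (0.0616, 0.1309).

(0.0616, 0.1309)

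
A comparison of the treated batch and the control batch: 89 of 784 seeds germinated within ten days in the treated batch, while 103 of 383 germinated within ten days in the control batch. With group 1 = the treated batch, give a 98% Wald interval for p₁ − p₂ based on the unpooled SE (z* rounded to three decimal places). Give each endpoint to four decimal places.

(-0.2143, -0.0965)

p̂₁ = 0.11352, p̂₂ = 0.26893, so the observed difference is -0.15541.
SE = √(0.000128359 + 0.000513333) = √0.000641692 = 0.025332.
z* = 2.326 at the 98% level. Margin of error = 0.05892.
Interval: -0.15541 ± 0.05892 → (-0.2143, -0.0965).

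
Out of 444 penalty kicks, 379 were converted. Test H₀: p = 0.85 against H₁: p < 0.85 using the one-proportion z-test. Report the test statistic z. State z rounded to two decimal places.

z = 0.21

With x = 379 successes in n = 444, p̂ = 0.85360.
Under H₀, SE = √(p₀(1−p₀)/n) = √(0.85·0.15/444) = √0.000287162 = 0.016946.
z = (p̂ − p₀)/SE = (0.85360 − 0.85)/0.016946 = 0.21.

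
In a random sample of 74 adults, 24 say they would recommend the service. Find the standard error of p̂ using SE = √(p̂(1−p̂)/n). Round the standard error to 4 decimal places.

p̂ = 24/74 = 0.32432.
p̂(1−p̂) = 0.219137.
Dividing by n and taking the root: √0.002961311 = 0.0544.

SE = 0.0544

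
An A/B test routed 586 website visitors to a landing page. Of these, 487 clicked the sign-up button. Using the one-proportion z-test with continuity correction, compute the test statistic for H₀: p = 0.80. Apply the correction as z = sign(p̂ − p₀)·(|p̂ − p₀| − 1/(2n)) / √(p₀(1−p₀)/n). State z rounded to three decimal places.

z = 1.828

Sample proportion p̂ = 487/586 = 0.83106. p̂ − p₀ = 0.031058.
1/(2n) = 0.000853.
Corrected numerator: |0.031058| − 0.000853 = 0.030205.
SE₀ = √(0.80·0.20/586) = 0.016524.
z = (+)0.030205/0.016524 = 1.828.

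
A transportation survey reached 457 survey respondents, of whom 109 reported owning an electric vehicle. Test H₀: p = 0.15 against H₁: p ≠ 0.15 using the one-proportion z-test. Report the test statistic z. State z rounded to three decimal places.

z = 5.299

The sample proportion is 109/457 = 0.23851.
Under H₀, SE = √(p₀(1−p₀)/n) = √(0.15·0.85/457) = √0.000278993 = 0.016703.
Test statistic: z = 0.08851/0.016703 = 5.299.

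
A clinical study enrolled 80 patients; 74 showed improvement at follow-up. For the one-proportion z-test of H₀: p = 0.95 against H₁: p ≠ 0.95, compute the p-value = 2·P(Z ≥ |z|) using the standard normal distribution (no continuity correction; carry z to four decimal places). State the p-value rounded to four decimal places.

p-value = 0.3049

With x = 74 successes in n = 80, p̂ = 0.92500.
SE₀ = √(0.95·0.05/80) = 0.024367.
Test statistic (full precision, shown to 4 dp): z = (74/80 − 0.95)/SE₀ ≈ -1.0260.
From the standard normal, 2·P(Z ≥ |z|) = 0.3049.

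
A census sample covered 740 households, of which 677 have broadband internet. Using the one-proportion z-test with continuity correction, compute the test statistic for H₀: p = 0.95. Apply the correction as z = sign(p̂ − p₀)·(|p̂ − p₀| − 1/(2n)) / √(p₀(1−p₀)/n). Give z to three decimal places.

z = -4.301

p̂ = 677/740 = 0.91486. p̂ − p₀ = -0.035135.
Continuity correction 1/(2n) = 1/1480 = 0.000676.
Corrected numerator: |-0.035135| − 0.000676 = 0.034459.
Null standard error: √(0.95·0.05/740) = √0.000064189 = 0.008012.
z = (−)0.034459/0.008012 = -4.301.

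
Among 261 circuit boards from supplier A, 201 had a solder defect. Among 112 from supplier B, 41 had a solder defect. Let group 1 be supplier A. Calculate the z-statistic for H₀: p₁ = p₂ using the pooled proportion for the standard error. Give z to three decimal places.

z = 7.493

Sample proportions: p̂₁ = 201/261 = 0.77011 and p̂₂ = 41/112 = 0.36607.
Pooling: p̂ = 242/373 = 0.64879.
Pooled SE = √[0.2278605·0.01275999] ≈ 0.053921.
z = (p̂₁ − p̂₂)/SE = (0.77011 − 0.36607)/0.053921 = 0.40404/0.053921 = 7.493.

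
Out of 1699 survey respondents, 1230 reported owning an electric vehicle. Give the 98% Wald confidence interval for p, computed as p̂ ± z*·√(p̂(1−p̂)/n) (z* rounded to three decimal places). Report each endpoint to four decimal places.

With x = 1230 successes in n = 1699, p̂ = 0.72396.
SE = √(p̂(1−p̂)/n) = √(0.199844/1699) = 0.010845.
The 98% critical value is z* = 2.326.
Margin = 2.326·0.010845 = 0.02523.
So the interval runs from 0.6987 to 0.7492.

(0.6987, 0.7492)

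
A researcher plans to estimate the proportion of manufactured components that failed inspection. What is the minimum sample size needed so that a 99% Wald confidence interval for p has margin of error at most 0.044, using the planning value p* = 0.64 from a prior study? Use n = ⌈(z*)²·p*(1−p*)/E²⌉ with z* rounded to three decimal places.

The 99% critical value is z* = 2.576.
p*(1−p*) = 0.64·0.36 = 0.2304.
Required n before rounding: 6.635776 × 0.2304 / 0.044² = 789.712.
⌈789.712⌉ = 790.

n = 790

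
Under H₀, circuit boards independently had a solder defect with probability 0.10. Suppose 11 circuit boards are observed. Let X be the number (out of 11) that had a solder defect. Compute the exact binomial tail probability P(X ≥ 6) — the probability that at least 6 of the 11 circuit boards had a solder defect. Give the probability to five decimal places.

P = 0.00030

X ~ Binomial(n=11, p=0.10).
P(X ≥ 6) = Σ_{j=6}^{11} C(11,j)·0.10^j·0.90^{11−j}.
= 0.000273 + 0.000022 + 0.000001 + 0.000000 + 0.000000 + 0.000000 = 0.00030.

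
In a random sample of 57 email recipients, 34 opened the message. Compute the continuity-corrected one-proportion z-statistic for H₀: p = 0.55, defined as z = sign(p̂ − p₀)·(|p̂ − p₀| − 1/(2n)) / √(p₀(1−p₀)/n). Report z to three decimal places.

z = 0.572

The sample proportion is 34/57 = 0.59649. p̂ − p₀ = 0.046491.
Continuity correction 1/(2n) = 1/114 = 0.008772.
Corrected numerator: |0.046491| − 0.008772 = 0.037719.
SE₀ = √(0.55·0.45/57) = 0.065895.
z = +0.037719/0.065895 = 0.572.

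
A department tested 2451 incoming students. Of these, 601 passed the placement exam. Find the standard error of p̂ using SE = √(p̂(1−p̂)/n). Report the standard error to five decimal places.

p̂ = 601/2451 = 0.24521.
p̂(1−p̂) = 0.24521·0.75479 = 0.185082.
SE = √(0.185082/2451) = 0.00869.

SE = 0.00869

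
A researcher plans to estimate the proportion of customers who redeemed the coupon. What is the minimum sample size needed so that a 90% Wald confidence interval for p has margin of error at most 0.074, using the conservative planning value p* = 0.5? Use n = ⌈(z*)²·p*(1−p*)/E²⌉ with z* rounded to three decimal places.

For 90% confidence, z* = 1.645.
p*(1−p*) = 0.50·0.50 = 0.2500.
(z*)²·p*(1−p*)/E² = 2.706025·0.2500/0.005476 = 123.540.
Rounding up, n = 124.

n = 124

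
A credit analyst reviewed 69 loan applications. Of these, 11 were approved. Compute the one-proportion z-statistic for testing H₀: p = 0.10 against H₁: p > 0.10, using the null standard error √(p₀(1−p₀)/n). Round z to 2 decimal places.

Sample proportion p̂ = 11/69 = 0.15942.
SE₀ = √(0.10·0.90/69) = 0.036116.
z = (p̂ − p₀)/SE = (0.15942 − 0.10)/0.036116 = 1.65.

z = 1.65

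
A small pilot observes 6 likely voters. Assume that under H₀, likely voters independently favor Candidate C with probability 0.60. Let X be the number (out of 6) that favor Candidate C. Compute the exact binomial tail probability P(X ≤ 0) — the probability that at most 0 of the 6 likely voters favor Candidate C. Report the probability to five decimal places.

X is binomial with n = 6 and p = 0.60.
P(X ≤ 0) = C(6,0)·0.60^0·0.40^6.
= 0.004096 = 0.00410.

P = 0.00410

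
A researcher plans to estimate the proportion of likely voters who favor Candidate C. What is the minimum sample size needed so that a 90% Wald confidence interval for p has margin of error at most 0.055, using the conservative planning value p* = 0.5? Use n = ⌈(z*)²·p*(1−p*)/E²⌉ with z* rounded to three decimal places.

The 90% critical value is z* = 1.645.
p*(1−p*) = 0.50·0.50 = 0.2500.
(z*)²·p*(1−p*)/E² = 2.706025·0.2500/0.003025 = 223.638.
⌈223.638⌉ = 224.

n = 224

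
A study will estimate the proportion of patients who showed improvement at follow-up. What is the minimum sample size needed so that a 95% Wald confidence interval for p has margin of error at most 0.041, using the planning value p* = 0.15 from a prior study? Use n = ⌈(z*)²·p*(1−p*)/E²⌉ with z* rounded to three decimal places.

n = 292

z* = 1.960 at the 95% level.
p*(1−p*) = 0.15·0.85 = 0.1275.
(z*)²·p*(1−p*)/E² = 3.841600·0.1275/0.001681 = 291.377.
Rounding up, n = 292.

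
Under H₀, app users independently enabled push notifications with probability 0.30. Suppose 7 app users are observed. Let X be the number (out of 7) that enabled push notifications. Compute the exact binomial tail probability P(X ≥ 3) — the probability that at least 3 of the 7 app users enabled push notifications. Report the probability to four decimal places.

P = 0.3529

X is binomial with n = 7 and p = 0.30.
P(X ≥ 3) = Σ_{j=3}^{7} C(7,j)·0.30^j·0.70^{7−j}.
= 0.226894 + 0.097240 + 0.025005 + 0.003572 + 0.000219 = 0.3529.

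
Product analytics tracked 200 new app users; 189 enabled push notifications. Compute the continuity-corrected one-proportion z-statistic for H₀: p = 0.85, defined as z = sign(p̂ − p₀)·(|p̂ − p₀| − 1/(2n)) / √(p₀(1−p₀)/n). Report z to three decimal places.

With x = 189 successes in n = 200, p̂ = 0.94500. p̂ − p₀ = 0.095000.
Continuity correction 1/(2n) = 1/400 = 0.002500.
Corrected numerator: |0.095000| − 0.002500 = 0.092500.
SE₀ = √(0.85·0.15/200) = 0.025249.
z = +0.092500/0.025249 = 3.664.

z = 3.664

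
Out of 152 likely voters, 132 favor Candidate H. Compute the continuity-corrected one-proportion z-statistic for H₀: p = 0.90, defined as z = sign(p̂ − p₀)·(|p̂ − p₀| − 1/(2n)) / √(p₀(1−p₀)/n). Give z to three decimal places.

p̂ = 132/152 = 0.86842. p̂ − p₀ = -0.031579.
Continuity correction 1/(2n) = 1/304 = 0.003289.
Corrected numerator: |-0.031579| − 0.003289 = 0.028290.
Null standard error: √(0.90·0.10/152) = √0.000592105 = 0.024333.
z = (−)0.028290/0.024333 = -1.163.

z = -1.163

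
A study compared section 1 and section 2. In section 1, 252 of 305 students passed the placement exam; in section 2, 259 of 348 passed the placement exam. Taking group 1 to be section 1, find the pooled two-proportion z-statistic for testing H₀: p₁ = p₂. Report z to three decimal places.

Sample proportions: p̂₁ = 252/305 = 0.82623 and p̂₂ = 259/348 = 0.74425.
Pooling: p̂ = 511/653 = 0.78254.
Pooled SE = √[0.1701700·0.00615225] ≈ 0.032356.
z = (p̂₁ − p̂₂)/SE = (0.82623 − 0.74425)/0.032356 = 0.08198/0.032356 = 2.534.

z = 2.534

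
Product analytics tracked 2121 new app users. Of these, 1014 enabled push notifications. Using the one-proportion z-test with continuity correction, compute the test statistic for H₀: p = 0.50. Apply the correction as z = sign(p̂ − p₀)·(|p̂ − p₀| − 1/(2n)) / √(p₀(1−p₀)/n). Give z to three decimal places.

z = -1.998

p̂ = 1014/2121 = 0.47808. p̂ − p₀ = -0.021924.
Continuity correction 1/(2n) = 1/4242 = 0.000236.
Corrected numerator: |-0.021924| − 0.000236 = 0.021688.
Null standard error: √(0.50·0.50/2121) = √0.000117869 = 0.010857.
z = (−)0.021688/0.010857 = -1.998.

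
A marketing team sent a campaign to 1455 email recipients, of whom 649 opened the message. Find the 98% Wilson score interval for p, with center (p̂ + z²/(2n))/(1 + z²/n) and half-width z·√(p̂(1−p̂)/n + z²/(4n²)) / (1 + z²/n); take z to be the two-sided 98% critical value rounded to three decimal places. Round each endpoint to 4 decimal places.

p̂ = 649/1455 = 0.44605; z = 2.326, so z² = 5.410276.
Denominator 1 + z²/n = 1 + 5.410276/1455 = 1.003718.
Center = (0.44605 + 0.001859)/1.003718 = 0.44625.
Radicand: p̂(1−p̂)/n + z²/(4n²) = 0.000169821 + 0.000000639 = 0.000170460.
Half-width = 2.326·√0.000170460/1.003718 = 0.03026.
Interval: 0.44625 ± 0.03026 → (0.4160, 0.4765).

(0.4160, 0.4765)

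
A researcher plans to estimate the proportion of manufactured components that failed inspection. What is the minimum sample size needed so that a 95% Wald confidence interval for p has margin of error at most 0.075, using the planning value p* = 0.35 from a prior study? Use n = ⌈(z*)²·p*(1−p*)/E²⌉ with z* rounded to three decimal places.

The 95% critical value is z* = 1.960.
p*(1−p*) = 0.35·0.65 = 0.2275.
Required n before rounding: 3.841600 × 0.2275 / 0.075² = 155.371.
Rounding up, n = 156.

n = 156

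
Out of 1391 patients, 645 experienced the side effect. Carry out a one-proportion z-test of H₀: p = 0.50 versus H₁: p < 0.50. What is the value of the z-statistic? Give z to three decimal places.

z = -2.708

p̂ = 645/1391 = 0.46370.
Null standard error: √(0.50·0.50/1391) = √0.000179727 = 0.013406.
z = (0.46370 − 0.50)/0.013406 = -0.03630/0.013406 = -2.708.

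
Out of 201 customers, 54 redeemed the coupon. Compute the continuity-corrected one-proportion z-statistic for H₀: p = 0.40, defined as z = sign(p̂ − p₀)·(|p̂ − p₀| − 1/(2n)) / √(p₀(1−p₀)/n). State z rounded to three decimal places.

The sample proportion is 54/201 = 0.26866. p̂ − p₀ = -0.131343.
1/(2n) = 0.002488.
Corrected numerator: |-0.131343| − 0.002488 = 0.128855.
Under H₀, SE = √(p₀(1−p₀)/n) = √(0.40·0.60/201) = √0.001194030 = 0.034555.
z = −0.128855/0.034555 = -3.729.

z = -3.729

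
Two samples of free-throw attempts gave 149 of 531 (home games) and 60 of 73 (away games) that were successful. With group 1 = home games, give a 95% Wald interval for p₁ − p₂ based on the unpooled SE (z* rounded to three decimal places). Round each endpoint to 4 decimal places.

(-0.6370, -0.4456)

p̂₁ = 149/531 = 0.28060, p̂₂ = 60/73 = 0.82192; p̂₁ − p̂₂ = -0.54132.
SE = √(0.000380160 + 0.002005054) = √0.002385214 = 0.048839.
For 95% confidence, z* = 1.960. Margin = 1.960·0.048839 = 0.09572.
So the interval runs from -0.6370 to -0.4456.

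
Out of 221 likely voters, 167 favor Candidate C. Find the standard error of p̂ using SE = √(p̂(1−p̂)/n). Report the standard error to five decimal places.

p̂ = 167/221 = 0.75566.
p̂(1−p̂) = 0.75566·0.24434 = 0.184638.
Dividing by n and taking the root: √0.000835466 = 0.02890.

SE = 0.02890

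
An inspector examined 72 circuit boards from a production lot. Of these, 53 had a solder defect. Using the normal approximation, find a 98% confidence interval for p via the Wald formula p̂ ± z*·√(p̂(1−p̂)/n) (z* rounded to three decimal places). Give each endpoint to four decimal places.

(0.6153, 0.8569)

Sample proportion p̂ = 53/72 = 0.73611.
SE(p̂) = √(0.73611·0.26389/72) = 0.051942.
The 98% critical value is z* = 2.326.
Margin = 2.326·0.051942 = 0.12082.
CI: 0.73611 ± 0.12082 = (0.6153, 0.8569).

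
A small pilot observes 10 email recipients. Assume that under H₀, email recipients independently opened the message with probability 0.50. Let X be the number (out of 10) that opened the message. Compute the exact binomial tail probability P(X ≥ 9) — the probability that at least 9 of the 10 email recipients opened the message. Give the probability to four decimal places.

X is binomial with n = 10 and p = 0.50.
P(X ≥ 9) = C(10,9)·0.50^9·0.50^1 + C(10,10)·0.50^10·0.50^0.
= 0.009766 + 0.000977 = 0.0107.

P = 0.0107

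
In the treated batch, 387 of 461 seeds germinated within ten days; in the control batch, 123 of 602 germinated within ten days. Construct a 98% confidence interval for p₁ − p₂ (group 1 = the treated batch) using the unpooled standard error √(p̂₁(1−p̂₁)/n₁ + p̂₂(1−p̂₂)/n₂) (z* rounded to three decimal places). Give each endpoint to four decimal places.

(0.5800, 0.6903)

p̂₁ = 387/461 = 0.83948, p̂₂ = 123/602 = 0.20432; p̂₁ − p̂₂ = 0.63516.
SE = √(0.000292307 + 0.000270054) = √0.000562361 = 0.023714.
z* = 2.326 at the 98% level. Margin of error = 0.05516.
Interval: 0.63516 ± 0.05516 → (0.5800, 0.6903).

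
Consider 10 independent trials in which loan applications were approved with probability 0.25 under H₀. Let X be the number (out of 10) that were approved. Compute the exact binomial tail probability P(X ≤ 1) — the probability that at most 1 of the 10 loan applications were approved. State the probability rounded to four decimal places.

P = 0.2440

X is binomial with n = 10 and p = 0.25.
P(X ≤ 1) = C(10,0)·0.25^0·0.75^10 + C(10,1)·0.25^1·0.75^9.
= 0.056314 + 0.187712 = 0.2440.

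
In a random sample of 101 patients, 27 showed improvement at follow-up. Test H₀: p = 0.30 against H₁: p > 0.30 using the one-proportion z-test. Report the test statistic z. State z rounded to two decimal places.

The sample proportion is 27/101 = 0.26733.
SE₀ = √(0.30·0.70/101) = 0.045598.
Test statistic: z = -0.03267/0.045598 = -0.72.

z = -0.72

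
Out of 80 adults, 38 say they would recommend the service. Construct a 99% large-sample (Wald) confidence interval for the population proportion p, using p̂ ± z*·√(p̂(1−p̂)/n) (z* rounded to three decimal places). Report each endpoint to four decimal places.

Sample proportion p̂ = 38/80 = 0.47500.
Standard error of p̂: √(0.249375/80) = √0.003117187 = 0.055832.
For 99% confidence, z* = 2.576.
Margin = 2.576·0.055832 = 0.14382.
Interval: 0.47500 ± 0.14382 → (0.3312, 0.6188).

(0.3312, 0.6188)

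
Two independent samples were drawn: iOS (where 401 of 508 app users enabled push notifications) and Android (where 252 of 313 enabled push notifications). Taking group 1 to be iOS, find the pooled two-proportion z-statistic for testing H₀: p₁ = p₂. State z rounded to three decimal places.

p̂₁ = 401/508 = 0.78937, p̂₂ = 252/313 = 0.80511.
Pooled p̂ = (401+252)/(508+313) = 653/821 = 0.79537.
SE = √[p̂(1−p̂)(1/n₁+1/n₂)] = √[0.79537·0.20463·(1/508+1/313)] ≈ 0.028989.
z = (p̂₁ − p̂₂)/SE = (0.78937 − 0.80511)/0.028989 = -0.01574/0.028989 = -0.543.

z = -0.543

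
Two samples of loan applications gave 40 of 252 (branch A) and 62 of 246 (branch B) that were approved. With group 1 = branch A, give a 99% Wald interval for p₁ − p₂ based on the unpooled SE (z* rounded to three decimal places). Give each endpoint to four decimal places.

(-0.1860, -0.0006)

p̂₁ = 40/252 = 0.15873, p̂₂ = 62/246 = 0.25203; p̂₁ − p̂₂ = -0.09330.
SE = √(0.000529900 + 0.000766309) = √0.001296209 = 0.036003.
For 99% confidence, z* = 2.576. Margin = 2.576·0.036003 = 0.09274.
CI: -0.09330 ± 0.09274 = (-0.1860, -0.0006).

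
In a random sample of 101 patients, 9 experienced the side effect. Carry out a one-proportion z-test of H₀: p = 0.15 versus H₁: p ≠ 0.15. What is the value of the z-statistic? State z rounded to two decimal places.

The sample proportion is 9/101 = 0.08911.
Under H₀, SE = √(p₀(1−p₀)/n) = √(0.15·0.85/101) = √0.001262376 = 0.035530.
Test statistic: z = -0.06089/0.035530 = -1.71.

z = -1.71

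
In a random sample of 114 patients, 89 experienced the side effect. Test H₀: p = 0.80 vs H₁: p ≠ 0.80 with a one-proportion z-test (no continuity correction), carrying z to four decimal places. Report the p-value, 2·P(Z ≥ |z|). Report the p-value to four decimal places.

Sample proportion p̂ = 89/114 = 0.78070.
Under H₀, SE = √(p₀(1−p₀)/n) = √(0.80·0.20/114) = √0.001403509 = 0.037463.
z = (p̂ − p₀)/SE = (89/114 − 0.80)/0.037463 ≈ -0.5151.
From the standard normal, 2·P(Z ≥ |z|) = 0.6065.

p-value = 0.6065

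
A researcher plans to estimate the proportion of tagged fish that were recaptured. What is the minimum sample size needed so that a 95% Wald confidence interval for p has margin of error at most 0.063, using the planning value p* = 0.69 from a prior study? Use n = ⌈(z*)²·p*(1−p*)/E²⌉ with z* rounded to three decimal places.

z* = 1.960 at the 95% level.
p*(1−p*) = 0.69·0.31 = 0.2139.
(z*)²·p*(1−p*)/E² = 3.841600·0.2139/0.003969 = 207.034.
Rounding up, n = 208.

n = 208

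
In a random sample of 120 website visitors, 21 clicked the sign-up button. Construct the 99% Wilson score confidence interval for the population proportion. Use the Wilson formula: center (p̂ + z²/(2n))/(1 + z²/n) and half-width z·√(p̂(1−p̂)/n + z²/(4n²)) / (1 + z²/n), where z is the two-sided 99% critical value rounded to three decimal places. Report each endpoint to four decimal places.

Here p̂ = 21/120 = 0.17500 and z = 2.576 (z² = 6.635776).
Denominator 1 + z²/n = 1 + 6.635776/120 = 1.055298.
Center = (0.17500 + 0.027649)/1.055298 = 0.19203.
Radicand: p̂(1−p̂)/n + z²/(4n²) = 0.001203125 + 0.000115204 = 0.001318329.
Half-width = z·√(radicand)/denom = 2.576·0.036309/1.055298 = 0.08863.
CI: 0.19203 ± 0.08863 = (0.1034, 0.2807).

(0.1034, 0.2807)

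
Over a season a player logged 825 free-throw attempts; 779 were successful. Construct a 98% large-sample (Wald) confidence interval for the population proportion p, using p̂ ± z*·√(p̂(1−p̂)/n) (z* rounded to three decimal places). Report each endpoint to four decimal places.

(0.9257, 0.9628)

The sample proportion is 779/825 = 0.94424.
SE(p̂) = √(0.94424·0.05576/825) = 0.007989.
z* = 2.326 at the 98% level.
Margin = 2.326·0.007989 = 0.01858.
So the interval runs from 0.9257 to 0.9628.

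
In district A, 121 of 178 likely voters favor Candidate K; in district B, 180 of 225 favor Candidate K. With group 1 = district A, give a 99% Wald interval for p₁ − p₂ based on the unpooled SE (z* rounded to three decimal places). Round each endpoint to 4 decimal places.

p̂₁ = 0.67978, p̂₂ = 0.80000, so the observed difference is -0.12022.
Unpooled SE = √(p̂₁(1−p̂₁)/n₁ + p̂₂(1−p̂₂)/n₂) = √(0.001222926 + 0.000711111) = 0.043978.
The 99% critical value is z* = 2.576. Margin of error = 0.11329.
CI: -0.12022 ± 0.11329 = (-0.2335, -0.0069).

(-0.2335, -0.0069)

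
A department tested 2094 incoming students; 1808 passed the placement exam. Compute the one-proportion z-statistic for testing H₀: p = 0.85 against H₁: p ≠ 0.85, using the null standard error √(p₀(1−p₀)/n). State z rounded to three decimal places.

The sample proportion is 1808/2094 = 0.86342.
SE₀ = √(0.85·0.15/2094) = 0.007803.
z = (0.86342 − 0.85)/0.007803 = 0.01342/0.007803 = 1.720.

z = 1.720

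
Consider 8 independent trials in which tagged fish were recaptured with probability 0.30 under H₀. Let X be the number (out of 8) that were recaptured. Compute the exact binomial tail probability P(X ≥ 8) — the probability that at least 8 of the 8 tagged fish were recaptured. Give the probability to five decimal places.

P = 0.00007

X is binomial with n = 8 and p = 0.30.
P(X ≥ 8) = C(8,8)·0.30^8·0.70^0.
= 0.000066 = 0.00007.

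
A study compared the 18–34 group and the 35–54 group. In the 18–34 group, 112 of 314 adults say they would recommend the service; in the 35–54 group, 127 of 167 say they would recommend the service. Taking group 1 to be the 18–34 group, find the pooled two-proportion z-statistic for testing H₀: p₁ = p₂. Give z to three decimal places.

z = -8.432

p̂₁ = 112/314 = 0.35669, p̂₂ = 127/167 = 0.76048.
Pooling: p̂ = 239/481 = 0.49688.
SE = √[p̂(1−p̂)(1/n₁+1/n₂)] = √[0.49688·0.50312·(1/314+1/167)] ≈ 0.047886.
z = (p̂₁ − p̂₂)/SE = (0.35669 − 0.76048)/0.047886 = -0.40379/0.047886 = -8.432.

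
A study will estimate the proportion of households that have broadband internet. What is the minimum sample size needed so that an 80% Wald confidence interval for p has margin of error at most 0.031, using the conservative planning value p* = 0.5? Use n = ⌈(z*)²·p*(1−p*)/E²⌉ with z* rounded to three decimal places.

n = 428

z* = 1.282 at the 80% level.
p*(1−p*) = 0.50·0.50 = 0.2500.
(z*)²·p*(1−p*)/E² = 1.643524·0.2500/0.000961 = 427.556.
⌈427.556⌉ = 428.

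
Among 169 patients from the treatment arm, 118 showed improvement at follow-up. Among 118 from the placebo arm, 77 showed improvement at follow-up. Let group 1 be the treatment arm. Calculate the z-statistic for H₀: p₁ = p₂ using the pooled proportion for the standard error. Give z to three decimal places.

z = 0.816

Sample proportions: p̂₁ = 118/169 = 0.69822 and p̂₂ = 77/118 = 0.65254.
Pooling: p̂ = 195/287 = 0.67944.
Pooled SE = √[0.2178004·0.01439174] ≈ 0.055987.
z = (p̂₁ − p̂₂)/SE = (0.69822 − 0.65254)/0.055987 = 0.04568/0.055987 = 0.816.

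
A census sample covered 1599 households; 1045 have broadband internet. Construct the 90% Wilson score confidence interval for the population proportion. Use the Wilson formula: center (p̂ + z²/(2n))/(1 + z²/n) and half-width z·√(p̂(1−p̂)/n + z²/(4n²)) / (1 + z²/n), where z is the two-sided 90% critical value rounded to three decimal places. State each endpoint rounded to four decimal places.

Here p̂ = 1045/1599 = 0.65353 and z = 1.645 (z² = 2.706025).
Denominator 1 + z²/n = 1 + 2.706025/1599 = 1.001692.
Center = (0.65353 + 0.000846)/1.001692 = 0.65327.
Radicand: p̂(1−p̂)/n + z²/(4n²) = 0.000141606 + 0.000000265 = 0.000141871.
Half-width = 1.645·√0.000141871/1.001692 = 0.01956.
Interval: 0.65327 ± 0.01956 → (0.6337, 0.6728).

(0.6337, 0.6728)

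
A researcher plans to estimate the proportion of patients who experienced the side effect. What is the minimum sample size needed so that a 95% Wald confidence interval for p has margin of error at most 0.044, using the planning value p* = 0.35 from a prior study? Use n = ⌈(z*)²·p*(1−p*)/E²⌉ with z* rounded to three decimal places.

n = 452

The 95% critical value is z* = 1.960.
p*(1−p*) = 0.2275.
Required n before rounding: 3.841600 × 0.2275 / 0.044² = 451.428.
Rounding up, n = 452.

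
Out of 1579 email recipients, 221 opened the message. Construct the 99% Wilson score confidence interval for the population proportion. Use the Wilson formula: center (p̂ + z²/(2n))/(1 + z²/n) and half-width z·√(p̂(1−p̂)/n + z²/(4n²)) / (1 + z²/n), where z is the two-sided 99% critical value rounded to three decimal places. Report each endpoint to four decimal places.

(0.1190, 0.1640)

p̂ = 221/1579 = 0.13996; z = 2.576, so z² = 6.635776.
1 + z²/n = 1.004203.
Center = (0.13996 + 0.002101)/1.004203 = 0.14147.
Radicand: p̂(1−p̂)/n + z²/(4n²) = 0.000076233 + 0.000000665 = 0.000076898.
Half-width = z·√(radicand)/denom = 2.576·0.008769/1.004203 = 0.02249.
So the interval runs from 0.1190 to 0.1640.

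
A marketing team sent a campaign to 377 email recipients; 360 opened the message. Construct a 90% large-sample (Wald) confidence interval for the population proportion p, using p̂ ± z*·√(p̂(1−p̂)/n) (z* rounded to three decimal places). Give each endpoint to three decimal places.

p̂ = 360/377 = 0.95491.
Standard error of p̂: √(0.043059/377) = √0.000114216 = 0.010687.
The 90% critical value is z* = 1.645.
Margin of error: 1.645 × 0.010687 = 0.01758.
So the interval runs from 0.937 to 0.972.

(0.937, 0.972)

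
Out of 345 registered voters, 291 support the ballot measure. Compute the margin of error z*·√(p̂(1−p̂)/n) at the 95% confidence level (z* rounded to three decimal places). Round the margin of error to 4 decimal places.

With x = 291 successes in n = 345, p̂ = 0.84348.
SE(p̂) = √(0.84348·0.15652/345) = 0.019562.
For 95% confidence, z* = 1.960.
ME = 1.960·0.019562 = 0.0383.

ME = 0.0383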